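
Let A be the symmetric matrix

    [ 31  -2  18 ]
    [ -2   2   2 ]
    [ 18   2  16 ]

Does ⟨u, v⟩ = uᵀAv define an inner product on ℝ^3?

Leading principal minors: Δ_1 = 31, Δ_2 = 58, Δ_3 = 12.
All leading principal minors are positive, so by Sylvester's criterion Q is positive definite.
⟨·,·⟩ is an inner product exactly when A is positive definite.

yes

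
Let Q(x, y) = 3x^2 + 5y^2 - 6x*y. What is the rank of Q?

The associated matrix is A = [[3, -3], [-3, 5]].
Applying the same elementary operations to the rows and columns of A produces a congruent diagonal matrix with entries 3, 2.
So there are 2 positive pivots.
The rank is the number of nonzero pivots: 2.

2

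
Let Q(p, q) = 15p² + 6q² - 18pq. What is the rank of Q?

Write A = [[15, -9], [-9, 6]].
An LDLᵀ factorisation of A has diagonal entries 15, 3/5.
Counting signs: 2 positive.
The rank is the number of nonzero pivots: 2.

2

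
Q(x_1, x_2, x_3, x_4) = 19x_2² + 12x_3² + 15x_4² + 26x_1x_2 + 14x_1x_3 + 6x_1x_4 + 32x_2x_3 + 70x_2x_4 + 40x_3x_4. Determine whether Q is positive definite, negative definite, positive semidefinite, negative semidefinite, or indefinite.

The symmetric matrix is A = [[0, 13, 7, 3], [13, 19, 16, 35], [7, 16, 12, 20], [3, 35, 20, 15]].
A is congruent to a diagonal matrix with 2 positive, 2 negative and 0 zero entries, so Q is indefinite.

indefinite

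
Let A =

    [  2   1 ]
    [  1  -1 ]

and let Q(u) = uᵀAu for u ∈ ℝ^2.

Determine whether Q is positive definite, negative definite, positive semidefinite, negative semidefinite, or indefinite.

Symmetric row and column elimination reduces A to a congruent diagonal form with pivots 2, -3/2.
That gives 1 positive, 1 negative pivots.
Hence Q is indefinite.

indefinite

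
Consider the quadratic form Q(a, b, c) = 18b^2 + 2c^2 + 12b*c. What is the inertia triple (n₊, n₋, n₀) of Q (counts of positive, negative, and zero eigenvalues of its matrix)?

(1, 0, 2)

The symmetric matrix is A = [[0, 0, 0], [0, 18, 6], [0, 6, 2]].
Row-reducing A symmetrically gives the diagonal entries 0, 18, 0.
That gives 1 positive, 2 zero pivots.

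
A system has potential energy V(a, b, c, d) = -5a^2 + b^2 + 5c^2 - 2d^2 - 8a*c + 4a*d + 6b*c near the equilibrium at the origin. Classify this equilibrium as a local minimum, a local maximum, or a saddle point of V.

saddle point

The Hessian at the origin is H = [[-10, 0, -8, 4], [0, 2, 6, 0], [-8, 6, 10, 0], [4, 0, 0, -4]].
Row-reducing H symmetrically gives the diagonal entries -10, 2, -8/5, 4.
That gives 2 positive, 2 negative pivots.
H is indefinite, so the origin is a saddle point.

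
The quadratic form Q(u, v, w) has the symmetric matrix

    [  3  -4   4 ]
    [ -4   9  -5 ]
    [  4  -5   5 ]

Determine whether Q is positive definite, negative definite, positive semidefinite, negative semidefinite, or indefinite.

An LDLᵀ factorisation of A has diagonal entries 3, 11/3, -4/11.
So there are 2 positive, 1 negative pivots.
Hence Q is indefinite.

indefinite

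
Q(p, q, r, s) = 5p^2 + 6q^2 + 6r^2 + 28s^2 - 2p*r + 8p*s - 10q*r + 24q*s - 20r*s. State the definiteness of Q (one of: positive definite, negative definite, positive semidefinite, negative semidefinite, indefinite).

The symmetric matrix of Q is A = [[5, 0, -1, 4], [0, 6, -5, 12], [-1, -5, 6, -10], [4, 12, -10, 28]].
Leading principal minors: Δ_1 = 5, Δ_2 = 30, Δ_3 = 49, Δ_4 = 20.
All leading principal minors are positive, so by Sylvester's criterion Q is positive definite.

positive definite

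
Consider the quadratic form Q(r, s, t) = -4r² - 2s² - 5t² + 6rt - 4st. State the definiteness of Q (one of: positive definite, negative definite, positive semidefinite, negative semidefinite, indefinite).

The symmetric matrix of Q is A = [[-4, 0, 3], [0, -2, -2], [3, -2, -5]].
Leading principal minors: Δ_1 = -4, Δ_2 = 8, Δ_3 = -6.
The signs alternate starting with Δ_1 < 0, so by Sylvester's criterion Q is negative definite.

negative definite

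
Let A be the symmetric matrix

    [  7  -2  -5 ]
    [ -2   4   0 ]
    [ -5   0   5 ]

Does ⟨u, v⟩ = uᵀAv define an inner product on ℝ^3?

Leading principal minors: Δ_1 = 7, Δ_2 = 24, Δ_3 = 20.
All leading principal minors are positive, so by Sylvester's criterion Q is positive definite.
⟨·,·⟩ is an inner product exactly when A is positive definite.

yes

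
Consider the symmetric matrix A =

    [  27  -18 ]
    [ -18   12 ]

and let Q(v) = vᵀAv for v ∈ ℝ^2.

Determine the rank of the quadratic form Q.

1

Congruent diagonalization of A (simultaneous row and column reduction) yields pivots 27, 0.
That gives 1 positive, 1 zero pivots.
The rank is the number of nonzero pivots: 1.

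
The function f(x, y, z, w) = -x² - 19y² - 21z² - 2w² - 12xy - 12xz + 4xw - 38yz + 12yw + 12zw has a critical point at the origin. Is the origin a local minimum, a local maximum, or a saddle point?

saddle point

The Hessian at the origin is H = [[-2, -12, -12, 4], [-12, -38, -38, 12], [-12, -38, -42, 12], [4, 12, 12, -4]].
Congruent diagonalization of H (simultaneous row and column reduction) yields pivots -2, 34, -4, -4/17.
That gives 1 positive, 3 negative pivots.
H is indefinite, so the origin is a saddle point.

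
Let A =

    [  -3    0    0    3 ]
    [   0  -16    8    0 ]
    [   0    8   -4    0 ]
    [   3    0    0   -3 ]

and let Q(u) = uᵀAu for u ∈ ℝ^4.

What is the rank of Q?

Row-reducing A symmetrically gives the diagonal entries -3, -16, 0, 0.
Counting signs: 2 negative, 2 zero.
The rank is the number of nonzero pivots: 2.

2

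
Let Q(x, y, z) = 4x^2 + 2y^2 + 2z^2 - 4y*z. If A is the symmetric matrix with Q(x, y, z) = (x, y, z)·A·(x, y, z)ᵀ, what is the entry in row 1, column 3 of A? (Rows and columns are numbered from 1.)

0

The coefficient of x·z in Q is 0. For a symmetric A this equals A[1,3] + A[3,1] = 2·A[1,3].
So A[1,3] = 0/2 = 0.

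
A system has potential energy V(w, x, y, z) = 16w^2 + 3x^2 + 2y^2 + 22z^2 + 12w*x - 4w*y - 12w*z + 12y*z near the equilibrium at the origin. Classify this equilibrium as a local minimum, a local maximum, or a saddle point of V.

The Hessian at the origin is H = [[32, 12, -4, -12], [12, 6, 0, 0], [-4, 0, 4, 12], [-12, 0, 12, 44]].
Applying the same elementary operations to the rows and columns of H produces a congruent diagonal matrix with entries 32, 3/2, 2, 8.
That gives 4 positive pivots.
H is positive definite, so the origin is a strict local minimum.

local minimum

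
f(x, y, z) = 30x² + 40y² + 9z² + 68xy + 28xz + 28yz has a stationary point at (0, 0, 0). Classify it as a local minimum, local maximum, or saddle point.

The Hessian at the origin is H = [[60, 68, 28], [68, 80, 28], [28, 28, 18]].
Congruent diagonalization of H (simultaneous row and column reduction) yields pivots 60, 44/15, 2/11.
So there are 3 positive pivots.
H is positive definite, so the origin is a strict local minimum.

local minimum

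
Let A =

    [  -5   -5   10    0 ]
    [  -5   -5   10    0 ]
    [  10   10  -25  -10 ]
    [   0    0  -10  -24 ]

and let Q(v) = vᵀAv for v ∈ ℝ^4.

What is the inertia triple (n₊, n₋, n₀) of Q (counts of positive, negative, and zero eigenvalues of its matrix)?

Symmetric row and column elimination reduces A to a congruent diagonal form with pivots -5, 0, -5, -4.
Counting signs: 3 negative, 1 zero.

(0, 3, 1)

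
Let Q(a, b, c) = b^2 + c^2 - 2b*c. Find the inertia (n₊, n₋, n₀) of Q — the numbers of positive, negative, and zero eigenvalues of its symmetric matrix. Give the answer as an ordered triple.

(1, 0, 2)

The associated matrix is A = [[0, 0, 0], [0, 1, -1], [0, -1, 1]].
Applying the same elementary operations to the rows and columns of A produces a congruent diagonal matrix with entries 0, 1, 0.
Counting signs: 1 positive, 2 zero.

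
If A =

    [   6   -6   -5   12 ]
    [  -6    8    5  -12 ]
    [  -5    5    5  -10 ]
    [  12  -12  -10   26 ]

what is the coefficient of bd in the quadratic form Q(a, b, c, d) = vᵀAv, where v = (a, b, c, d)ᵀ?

The coefficient of bd is A[2,4] + A[4,2] = 2·(-12) = -24.

-24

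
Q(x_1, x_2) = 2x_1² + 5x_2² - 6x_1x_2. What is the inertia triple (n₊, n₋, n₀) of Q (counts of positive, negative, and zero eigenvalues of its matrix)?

(2, 0, 0)

The associated matrix is A = [[2, -3], [-3, 5]].
Applying the same elementary operations to the rows and columns of A produces a congruent diagonal matrix with entries 2, 1/2.
Counting signs: 2 positive.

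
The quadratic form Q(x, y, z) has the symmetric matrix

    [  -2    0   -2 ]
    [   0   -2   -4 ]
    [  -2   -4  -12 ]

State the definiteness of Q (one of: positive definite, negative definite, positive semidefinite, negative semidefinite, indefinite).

negative definite

Row-reducing A symmetrically gives the diagonal entries -2, -2, -2.
So there are 3 negative pivots.
Hence Q is negative definite.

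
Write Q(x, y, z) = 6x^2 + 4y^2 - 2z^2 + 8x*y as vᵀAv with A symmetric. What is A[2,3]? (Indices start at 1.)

0

The coefficient of y·z in Q is 0. For a symmetric A this equals A[2,3] + A[3,2] = 2·A[2,3].
So A[2,3] = 0/2 = 0.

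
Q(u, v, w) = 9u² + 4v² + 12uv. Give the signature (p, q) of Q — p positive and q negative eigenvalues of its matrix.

(1, 0)

Write A = [[9, 6, 0], [6, 4, 0], [0, 0, 0]].
Congruent diagonalization of A (simultaneous row and column reduction) yields pivots 9, 0, 0.
Counting signs: 1 positive, 2 zero.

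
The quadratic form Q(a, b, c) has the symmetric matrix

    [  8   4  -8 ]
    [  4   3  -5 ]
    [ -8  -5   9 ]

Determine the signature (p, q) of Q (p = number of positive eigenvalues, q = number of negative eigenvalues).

(2, 0)

Applying the same elementary operations to the rows and columns of A produces a congruent diagonal matrix with entries 8, 1, 0.
Counting signs: 2 positive, 1 zero.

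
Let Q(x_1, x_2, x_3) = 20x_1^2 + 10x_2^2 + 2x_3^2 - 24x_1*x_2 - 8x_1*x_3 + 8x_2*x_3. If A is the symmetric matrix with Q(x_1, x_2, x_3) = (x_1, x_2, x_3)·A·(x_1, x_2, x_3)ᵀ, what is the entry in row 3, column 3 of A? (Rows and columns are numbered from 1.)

2

The coefficient of x_3^2 in Q is 2, and that is exactly A[3,3].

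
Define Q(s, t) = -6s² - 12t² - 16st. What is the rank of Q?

2

The symmetric matrix is A = [[-6, -8], [-8, -12]].
Symmetric row and column elimination reduces A to a congruent diagonal form with pivots -6, -4/3.
So there are 2 negative pivots.
The rank is the number of nonzero pivots: 2.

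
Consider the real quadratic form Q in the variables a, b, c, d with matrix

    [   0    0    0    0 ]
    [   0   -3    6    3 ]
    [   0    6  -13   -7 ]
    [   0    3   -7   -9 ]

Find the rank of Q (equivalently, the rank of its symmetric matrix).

3

Congruent diagonalization of A (simultaneous row and column reduction) yields pivots 0, -3, -1, -5.
So there are 3 negative, 1 zero pivots.
The rank is the number of nonzero pivots: 3.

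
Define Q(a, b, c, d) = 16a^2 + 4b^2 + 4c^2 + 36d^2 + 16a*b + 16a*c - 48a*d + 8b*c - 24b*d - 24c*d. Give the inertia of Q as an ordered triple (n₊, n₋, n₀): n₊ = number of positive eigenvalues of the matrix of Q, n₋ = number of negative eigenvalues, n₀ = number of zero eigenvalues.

Write A = [[16, 8, 8, -24], [8, 4, 4, -12], [8, 4, 4, -12], [-24, -12, -12, 36]].
Congruent diagonalization of A (simultaneous row and column reduction) yields pivots 16, 0, 0, 0.
That gives 1 positive, 3 zero pivots.

(1, 0, 3)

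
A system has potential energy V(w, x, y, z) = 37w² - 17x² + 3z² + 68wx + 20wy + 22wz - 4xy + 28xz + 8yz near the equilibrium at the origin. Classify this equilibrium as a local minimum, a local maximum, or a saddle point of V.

saddle point

The Hessian at the origin is H = [[74, 68, 20, 22], [68, -34, -4, 28], [20, -4, 0, 8], [22, 28, 8, 6]].
Row-reducing H symmetrically gives the diagonal entries 74, -3570/37, -128/595, 3/8.
So there are 2 positive, 2 negative pivots.
H is indefinite, so the origin is a saddle point.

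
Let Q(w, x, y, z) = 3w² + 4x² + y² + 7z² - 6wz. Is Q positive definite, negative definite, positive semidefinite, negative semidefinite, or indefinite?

positive definite

The symmetric matrix of Q is A = [[3, 0, 0, -3], [0, 4, 0, 0], [0, 0, 1, 0], [-3, 0, 0, 7]].
Leading principal minors: Δ_1 = 3, Δ_2 = 12, Δ_3 = 12, Δ_4 = 48.
All leading principal minors are positive, so by Sylvester's criterion Q is positive definite.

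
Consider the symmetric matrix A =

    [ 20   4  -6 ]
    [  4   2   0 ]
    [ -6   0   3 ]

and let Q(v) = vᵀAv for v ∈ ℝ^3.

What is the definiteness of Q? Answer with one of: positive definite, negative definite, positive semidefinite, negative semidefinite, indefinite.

Congruent diagonalization of A (simultaneous row and column reduction) yields pivots 20, 6/5, 0.
So there are 2 positive, 1 zero pivots.
Hence Q is positive semidefinite.

positive semidefinite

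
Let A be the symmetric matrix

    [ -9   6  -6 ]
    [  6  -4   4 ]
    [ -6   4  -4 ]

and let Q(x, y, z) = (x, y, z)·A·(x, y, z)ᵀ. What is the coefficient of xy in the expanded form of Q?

12

The coefficient of xy is A[1,2] + A[2,1] = 2·6 = 12.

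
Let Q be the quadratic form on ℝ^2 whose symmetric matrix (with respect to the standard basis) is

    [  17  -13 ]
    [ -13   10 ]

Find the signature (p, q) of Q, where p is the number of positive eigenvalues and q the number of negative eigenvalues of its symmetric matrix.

An LDLᵀ factorisation of A has diagonal entries 17, 1/17.
Counting signs: 2 positive.

(2, 0)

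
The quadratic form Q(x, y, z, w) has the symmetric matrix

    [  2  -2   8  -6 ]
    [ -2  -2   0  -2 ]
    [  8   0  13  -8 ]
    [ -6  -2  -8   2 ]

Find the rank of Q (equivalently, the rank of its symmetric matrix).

Row-reducing A symmetrically gives the diagonal entries 2, -4, -3, 0.
So there are 1 positive, 2 negative, 1 zero pivots.
The rank is the number of nonzero pivots: 3.

3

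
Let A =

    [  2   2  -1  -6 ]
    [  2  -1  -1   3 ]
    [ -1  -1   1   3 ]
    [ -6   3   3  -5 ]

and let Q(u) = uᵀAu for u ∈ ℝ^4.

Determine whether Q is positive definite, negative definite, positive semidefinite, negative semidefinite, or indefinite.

Row-reducing A symmetrically gives the diagonal entries 2, -3, 1/2, 4.
So there are 3 positive, 1 negative pivots.
Hence Q is indefinite.

indefinite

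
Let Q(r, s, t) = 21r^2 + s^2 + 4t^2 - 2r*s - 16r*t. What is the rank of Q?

Write A = [[21, -1, -8], [-1, 1, 0], [-8, 0, 4]].
Symmetric row and column elimination reduces A to a congruent diagonal form with pivots 21, 20/21, 4/5.
So there are 3 positive pivots.
The rank is the number of nonzero pivots: 3.

3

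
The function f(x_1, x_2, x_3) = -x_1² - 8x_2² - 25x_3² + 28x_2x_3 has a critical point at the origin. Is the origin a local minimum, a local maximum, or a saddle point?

The Hessian at the origin is H = [[-2, 0, 0], [0, -16, 28], [0, 28, -50]].
Applying the same elementary operations to the rows and columns of H produces a congruent diagonal matrix with entries -2, -16, -1.
That gives 3 negative pivots.
H is negative definite, so the origin is a strict local maximum.

local maximum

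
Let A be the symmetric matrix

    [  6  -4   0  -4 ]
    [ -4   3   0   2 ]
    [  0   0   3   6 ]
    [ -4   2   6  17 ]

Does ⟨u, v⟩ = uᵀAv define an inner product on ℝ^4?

yes

Leading principal minors: Δ_1 = 6, Δ_2 = 2, Δ_3 = 6, Δ_4 = 6.
All leading principal minors are positive, so by Sylvester's criterion Q is positive definite.
⟨·,·⟩ is an inner product exactly when A is positive definite.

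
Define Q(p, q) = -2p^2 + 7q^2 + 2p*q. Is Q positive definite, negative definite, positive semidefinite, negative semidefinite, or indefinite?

The symmetric matrix of Q is [[-2, 1], [1, 7]].
For the 2×2 matrix [[-2, 1], [1, 7]]: det = -2·7 − (1)² = -15, trace = 5.
det < 0 so the eigenvalues have opposite signs; the form is indefinite.

indefinite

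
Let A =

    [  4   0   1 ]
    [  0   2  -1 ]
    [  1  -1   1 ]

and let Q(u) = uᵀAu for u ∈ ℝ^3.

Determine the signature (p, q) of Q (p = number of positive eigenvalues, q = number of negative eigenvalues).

An LDLᵀ factorisation of A has diagonal entries 4, 2, 1/4.
So there are 3 positive pivots.

(3, 0)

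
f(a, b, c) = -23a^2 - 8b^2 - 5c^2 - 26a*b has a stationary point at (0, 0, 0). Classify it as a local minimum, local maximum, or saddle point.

The Hessian at the origin is H = [[-46, -26, 0], [-26, -16, 0], [0, 0, -10]].
Row-reducing H symmetrically gives the diagonal entries -46, -30/23, -10.
Counting signs: 3 negative.
H is negative definite, so the origin is a strict local maximum.

local maximum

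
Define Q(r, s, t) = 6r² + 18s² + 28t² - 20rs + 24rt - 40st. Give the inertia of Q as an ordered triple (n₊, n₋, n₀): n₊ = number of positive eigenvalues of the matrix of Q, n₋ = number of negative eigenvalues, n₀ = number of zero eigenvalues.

The symmetric matrix is A = [[6, -10, 12], [-10, 18, -20], [12, -20, 28]].
Congruent diagonalization of A (simultaneous row and column reduction) yields pivots 6, 4/3, 4.
That gives 3 positive pivots.

(3, 0, 0)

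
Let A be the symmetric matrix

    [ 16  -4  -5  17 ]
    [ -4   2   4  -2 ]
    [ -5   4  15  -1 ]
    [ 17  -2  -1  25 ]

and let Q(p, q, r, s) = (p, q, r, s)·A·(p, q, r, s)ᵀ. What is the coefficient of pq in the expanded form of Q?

-8

The coefficient of pq is A[1,2] + A[2,1] = 2·(-4) = -8.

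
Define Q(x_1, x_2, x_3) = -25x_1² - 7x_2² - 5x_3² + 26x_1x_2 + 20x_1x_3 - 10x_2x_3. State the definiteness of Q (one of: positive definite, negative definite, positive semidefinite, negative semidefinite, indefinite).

The symmetric matrix of Q is A = [[-25, 13, 10], [13, -7, -5], [10, -5, -5]].
Leading principal minors: Δ_1 = -25, Δ_2 = 6, Δ_3 = -5.
The signs alternate starting with Δ_1 < 0, so by Sylvester's criterion Q is negative definite.

negative definite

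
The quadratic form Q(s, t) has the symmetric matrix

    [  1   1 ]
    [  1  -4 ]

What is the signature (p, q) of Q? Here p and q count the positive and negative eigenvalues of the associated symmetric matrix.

An LDLᵀ factorisation of A has diagonal entries 1, -5.
That gives 1 positive, 1 negative pivots.

(1, 1)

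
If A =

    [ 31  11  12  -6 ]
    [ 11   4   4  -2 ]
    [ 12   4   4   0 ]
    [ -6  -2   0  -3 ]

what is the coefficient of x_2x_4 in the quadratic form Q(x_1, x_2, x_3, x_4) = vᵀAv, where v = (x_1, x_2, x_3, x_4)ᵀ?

-4

The coefficient of x_2x_4 is A[2,4] + A[4,2] = 2·(-2) = -4.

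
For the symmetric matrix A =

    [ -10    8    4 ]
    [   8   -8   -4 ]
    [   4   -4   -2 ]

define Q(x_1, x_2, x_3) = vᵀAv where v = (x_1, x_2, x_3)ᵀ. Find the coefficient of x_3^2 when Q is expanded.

-2

The coefficient of x_3^2 is the diagonal entry A[3,3] = -2.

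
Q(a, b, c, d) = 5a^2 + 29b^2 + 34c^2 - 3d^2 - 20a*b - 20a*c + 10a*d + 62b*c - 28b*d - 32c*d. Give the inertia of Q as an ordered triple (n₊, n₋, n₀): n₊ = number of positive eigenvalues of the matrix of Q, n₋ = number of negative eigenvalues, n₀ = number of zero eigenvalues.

The symmetric matrix is A = [[5, -10, -10, 5], [-10, 29, 31, -14], [-10, 31, 34, -16], [5, -14, -16, -3]].
Applying the same elementary operations to the rows and columns of A produces a congruent diagonal matrix with entries 5, 9, 5/9, -12.
Counting signs: 3 positive, 1 negative.

(3, 1, 0)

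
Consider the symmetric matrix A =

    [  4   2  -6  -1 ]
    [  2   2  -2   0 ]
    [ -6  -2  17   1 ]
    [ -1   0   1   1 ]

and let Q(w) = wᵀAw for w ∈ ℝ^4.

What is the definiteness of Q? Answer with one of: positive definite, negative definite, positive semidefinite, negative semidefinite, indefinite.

Congruent diagonalization of A (simultaneous row and column reduction) yields pivots 4, 1, 7, 5/14.
That gives 4 positive pivots.
Hence Q is positive definite.

positive definite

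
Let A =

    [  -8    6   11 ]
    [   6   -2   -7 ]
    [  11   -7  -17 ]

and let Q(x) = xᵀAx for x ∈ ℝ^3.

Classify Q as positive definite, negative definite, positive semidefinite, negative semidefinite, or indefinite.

indefinite

Congruent diagonalization of A (simultaneous row and column reduction) yields pivots -8, 5/2, -5/2.
That gives 1 positive, 2 negative pivots.
Hence Q is indefinite.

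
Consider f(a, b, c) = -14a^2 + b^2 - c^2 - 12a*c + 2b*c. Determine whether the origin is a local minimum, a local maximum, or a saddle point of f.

saddle point

The Hessian at the origin is H = [[-28, 0, -12], [0, 2, 2], [-12, 2, -2]].
Applying the same elementary operations to the rows and columns of H produces a congruent diagonal matrix with entries -28, 2, 8/7.
That gives 2 positive, 1 negative pivots.
H is indefinite, so the origin is a saddle point.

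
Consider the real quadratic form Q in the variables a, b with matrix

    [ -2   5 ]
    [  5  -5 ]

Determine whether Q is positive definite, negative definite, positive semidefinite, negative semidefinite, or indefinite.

Symmetric row and column elimination reduces A to a congruent diagonal form with pivots -2, 15/2.
So there are 1 positive, 1 negative pivots.
Hence Q is indefinite.

indefinite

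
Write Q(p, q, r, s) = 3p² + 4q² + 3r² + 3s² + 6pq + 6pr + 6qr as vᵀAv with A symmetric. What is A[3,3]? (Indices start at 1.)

3

The coefficient of r² in Q is 3, and that is exactly A[3,3].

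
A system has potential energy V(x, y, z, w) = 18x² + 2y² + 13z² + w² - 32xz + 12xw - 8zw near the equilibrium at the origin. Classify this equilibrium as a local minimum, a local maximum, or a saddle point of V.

saddle point

The Hessian at the origin is H = [[36, 0, -32, 12], [0, 4, 0, 0], [-32, 0, 26, -8], [12, 0, -8, 2]].
Row-reducing H symmetrically gives the diagonal entries 36, 4, -22/9, 10/11.
So there are 3 positive, 1 negative pivots.
H is indefinite, so the origin is a saddle point.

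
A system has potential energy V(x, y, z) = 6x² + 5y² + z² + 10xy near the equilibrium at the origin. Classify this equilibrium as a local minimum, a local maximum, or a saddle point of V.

The Hessian at the origin is H = [[12, 10, 0], [10, 10, 0], [0, 0, 2]].
Congruent diagonalization of H (simultaneous row and column reduction) yields pivots 12, 5/3, 2.
That gives 3 positive pivots.
H is positive definite, so the origin is a strict local minimum.

local minimum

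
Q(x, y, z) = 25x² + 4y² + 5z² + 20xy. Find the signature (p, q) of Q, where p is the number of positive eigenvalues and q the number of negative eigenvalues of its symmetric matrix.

The symmetric matrix is A = [[25, 10, 0], [10, 4, 0], [0, 0, 5]].
Symmetric row and column elimination reduces A to a congruent diagonal form with pivots 25, 0, 5.
Counting signs: 2 positive, 1 zero.

(2, 0)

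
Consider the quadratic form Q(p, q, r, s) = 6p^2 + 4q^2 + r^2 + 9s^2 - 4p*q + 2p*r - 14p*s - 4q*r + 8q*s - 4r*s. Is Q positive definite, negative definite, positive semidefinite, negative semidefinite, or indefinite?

The symmetric matrix is A = [[6, -2, 1, -7], [-2, 4, -2, 4], [1, -2, 1, -2], [-7, 4, -2, 9]].
Applying the same elementary operations to the rows and columns of A produces a congruent diagonal matrix with entries 6, 10/3, 0, 0.
That gives 2 positive, 2 zero pivots.
Hence Q is positive semidefinite.

positive semidefinite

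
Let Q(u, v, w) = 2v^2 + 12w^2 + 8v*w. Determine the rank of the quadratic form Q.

The associated matrix is A = [[0, 0, 0], [0, 2, 4], [0, 4, 12]].
Symmetric row and column elimination reduces A to a congruent diagonal form with pivots 0, 2, 4.
So there are 2 positive, 1 zero pivots.
The rank is the number of nonzero pivots: 2.

2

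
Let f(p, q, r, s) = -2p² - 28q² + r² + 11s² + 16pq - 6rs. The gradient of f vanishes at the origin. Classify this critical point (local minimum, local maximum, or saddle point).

The Hessian at the origin is H = [[-4, 16, 0, 0], [16, -56, 0, 0], [0, 0, 2, -6], [0, 0, -6, 22]].
An LDLᵀ factorisation of H has diagonal entries -4, 8, 2, 4.
That gives 3 positive, 1 negative pivots.
H is indefinite, so the origin is a saddle point.

saddle point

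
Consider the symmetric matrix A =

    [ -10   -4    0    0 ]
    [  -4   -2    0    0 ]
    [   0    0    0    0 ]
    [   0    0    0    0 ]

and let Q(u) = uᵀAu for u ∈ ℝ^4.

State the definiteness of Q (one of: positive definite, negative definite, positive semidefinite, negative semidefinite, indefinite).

Symmetric row and column elimination reduces A to a congruent diagonal form with pivots -10, -2/5, 0, 0.
That gives 2 negative, 2 zero pivots.
Hence Q is negative semidefinite.

negative semidefinite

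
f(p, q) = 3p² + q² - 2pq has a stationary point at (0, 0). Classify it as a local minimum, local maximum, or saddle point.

local minimum

The Hessian at the origin is H = [[6, -2], [-2, 2]].
det H = 6·2 − (-2)² = 8 > 0 and H[1,1] = 6 > 0, so H is positive definite.
Therefore the origin is a local minimum.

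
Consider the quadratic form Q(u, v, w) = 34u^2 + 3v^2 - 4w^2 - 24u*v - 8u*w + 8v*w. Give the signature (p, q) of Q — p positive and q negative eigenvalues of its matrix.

The symmetric matrix is A = [[34, -12, -4], [-12, 3, 4], [-4, 4, -4]].
Symmetric row and column elimination reduces A to a congruent diagonal form with pivots 34, -21/17, 20/21.
So there are 2 positive, 1 negative pivots.

(2, 1)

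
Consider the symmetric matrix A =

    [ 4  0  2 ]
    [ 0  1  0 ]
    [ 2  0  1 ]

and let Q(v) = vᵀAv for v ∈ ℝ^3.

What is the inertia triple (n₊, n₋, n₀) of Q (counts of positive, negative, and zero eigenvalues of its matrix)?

Symmetric row and column elimination reduces A to a congruent diagonal form with pivots 4, 1, 0.
That gives 2 positive, 1 zero pivots.

(2, 0, 1)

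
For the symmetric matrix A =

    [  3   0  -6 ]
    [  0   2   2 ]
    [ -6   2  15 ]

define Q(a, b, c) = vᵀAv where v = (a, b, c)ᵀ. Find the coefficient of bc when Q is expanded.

4

The coefficient of bc is A[2,3] + A[3,2] = 2·2 = 4.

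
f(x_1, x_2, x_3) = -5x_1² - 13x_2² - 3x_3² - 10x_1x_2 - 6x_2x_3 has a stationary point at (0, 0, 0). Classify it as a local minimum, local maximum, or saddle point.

The Hessian at the origin is H = [[-10, -10, 0], [-10, -26, -6], [0, -6, -6]].
Applying the same elementary operations to the rows and columns of H produces a congruent diagonal matrix with entries -10, -16, -15/4.
That gives 3 negative pivots.
H is negative definite, so the origin is a strict local maximum.

local maximum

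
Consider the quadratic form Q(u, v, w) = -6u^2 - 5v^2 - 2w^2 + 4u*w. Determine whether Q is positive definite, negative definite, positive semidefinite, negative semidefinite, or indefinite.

The symmetric matrix is A = [[-6, 0, 2], [0, -5, 0], [2, 0, -2]].
Applying the same elementary operations to the rows and columns of A produces a congruent diagonal matrix with entries -6, -5, -4/3.
Counting signs: 3 negative.
Hence Q is negative definite.

negative definite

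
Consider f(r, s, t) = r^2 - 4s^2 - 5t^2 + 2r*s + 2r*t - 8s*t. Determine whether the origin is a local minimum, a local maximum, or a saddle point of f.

The Hessian at the origin is H = [[2, 2, 2], [2, -8, -8], [2, -8, -10]].
Row-reducing H symmetrically gives the diagonal entries 2, -10, -2.
So there are 1 positive, 2 negative pivots.
H is indefinite, so the origin is a saddle point.

saddle point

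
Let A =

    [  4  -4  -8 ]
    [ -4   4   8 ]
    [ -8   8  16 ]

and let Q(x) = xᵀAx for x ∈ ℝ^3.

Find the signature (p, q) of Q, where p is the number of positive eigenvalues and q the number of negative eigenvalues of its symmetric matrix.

(1, 0)

Congruent diagonalization of A (simultaneous row and column reduction) yields pivots 4, 0, 0.
So there are 1 positive, 2 zero pivots.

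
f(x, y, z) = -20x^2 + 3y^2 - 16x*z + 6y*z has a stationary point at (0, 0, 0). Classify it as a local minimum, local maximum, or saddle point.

saddle point

The Hessian at the origin is H = [[-40, 0, -16], [0, 6, 6], [-16, 6, 0]].
Row-reducing H symmetrically gives the diagonal entries -40, 6, 2/5.
Counting signs: 2 positive, 1 negative.
H is indefinite, so the origin is a saddle point.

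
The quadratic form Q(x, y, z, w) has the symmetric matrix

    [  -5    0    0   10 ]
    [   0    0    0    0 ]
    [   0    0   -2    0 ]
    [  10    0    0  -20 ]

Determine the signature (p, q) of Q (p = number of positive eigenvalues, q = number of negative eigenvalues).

Congruent diagonalization of A (simultaneous row and column reduction) yields pivots -5, 0, -2, 0.
That gives 2 negative, 2 zero pivots.

(0, 2)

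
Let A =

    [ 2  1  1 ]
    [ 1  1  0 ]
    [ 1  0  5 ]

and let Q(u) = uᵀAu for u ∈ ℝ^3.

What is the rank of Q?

3

Congruent diagonalization of A (simultaneous row and column reduction) yields pivots 2, 1/2, 4.
That gives 3 positive pivots.
The rank is the number of nonzero pivots: 3.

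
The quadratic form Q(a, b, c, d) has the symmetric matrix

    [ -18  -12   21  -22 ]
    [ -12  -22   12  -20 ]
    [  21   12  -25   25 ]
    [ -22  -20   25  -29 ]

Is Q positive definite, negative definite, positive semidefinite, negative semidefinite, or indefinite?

Applying the same elementary operations to the rows and columns of A produces a congruent diagonal matrix with entries -18, -14, -3/14, -1/27.
So there are 4 negative pivots.
Hence Q is negative definite.

negative definite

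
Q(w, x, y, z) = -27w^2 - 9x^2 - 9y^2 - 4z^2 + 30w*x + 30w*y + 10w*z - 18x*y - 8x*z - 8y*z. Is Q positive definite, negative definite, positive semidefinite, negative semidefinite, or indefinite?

negative semidefinite

The symmetric matrix is A = [[-27, 15, 15, 5], [15, -9, -9, -4], [15, -9, -9, -4], [5, -4, -4, -4]].
Applying the same elementary operations to the rows and columns of A produces a congruent diagonal matrix with entries -27, -2/3, 0, -5/6.
So there are 3 negative, 1 zero pivots.
Hence Q is negative semidefinite.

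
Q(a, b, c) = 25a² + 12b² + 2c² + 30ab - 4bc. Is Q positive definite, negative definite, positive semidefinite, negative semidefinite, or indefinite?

The symmetric matrix is A = [[25, 15, 0], [15, 12, -2], [0, -2, 2]].
Congruent diagonalization of A (simultaneous row and column reduction) yields pivots 25, 3, 2/3.
That gives 3 positive pivots.
Hence Q is positive definite.

positive definite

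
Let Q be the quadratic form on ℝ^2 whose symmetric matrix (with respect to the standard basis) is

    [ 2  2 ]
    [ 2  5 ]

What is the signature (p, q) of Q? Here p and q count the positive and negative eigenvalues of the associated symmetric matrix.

(2, 0)

Symmetric row and column elimination reduces A to a congruent diagonal form with pivots 2, 3.
So there are 2 positive pivots.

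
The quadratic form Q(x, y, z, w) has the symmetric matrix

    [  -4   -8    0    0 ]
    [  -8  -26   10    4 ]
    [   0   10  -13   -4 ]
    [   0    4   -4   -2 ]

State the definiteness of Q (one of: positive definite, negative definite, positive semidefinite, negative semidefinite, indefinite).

An LDLᵀ factorisation of A has diagonal entries -4, -10, -3, -2/5.
That gives 4 negative pivots.
Hence Q is negative definite.

negative definite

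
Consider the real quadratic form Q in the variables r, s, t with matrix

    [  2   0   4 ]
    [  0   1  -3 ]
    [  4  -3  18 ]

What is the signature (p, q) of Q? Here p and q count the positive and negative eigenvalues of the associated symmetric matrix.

(3, 0)

Congruent diagonalization of A (simultaneous row and column reduction) yields pivots 2, 1, 1.
So there are 3 positive pivots.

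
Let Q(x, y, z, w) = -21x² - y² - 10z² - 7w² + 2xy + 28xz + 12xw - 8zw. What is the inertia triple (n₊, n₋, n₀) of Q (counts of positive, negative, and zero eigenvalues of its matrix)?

(0, 4, 0)

Write A = [[-21, 1, 14, 6], [1, -1, 0, 0], [14, 0, -10, -4], [6, 0, -4, -7]].
Applying the same elementary operations to the rows and columns of A produces a congruent diagonal matrix with entries -21, -20/21, -1/5, -5.
Counting signs: 4 negative.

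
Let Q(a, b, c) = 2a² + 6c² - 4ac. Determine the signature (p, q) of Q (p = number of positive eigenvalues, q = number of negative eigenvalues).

Write A = [[2, 0, -2], [0, 0, 0], [-2, 0, 6]].
Row-reducing A symmetrically gives the diagonal entries 2, 0, 4.
That gives 2 positive, 1 zero pivots.

(2, 0)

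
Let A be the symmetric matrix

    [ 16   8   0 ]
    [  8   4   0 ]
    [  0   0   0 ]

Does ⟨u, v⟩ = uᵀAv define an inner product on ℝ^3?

no

Applying the same elementary operations to the rows and columns of A produces a congruent diagonal matrix with entries 16, 0, 0.
Counting signs: 1 positive, 2 zero.
Hence Q is positive semidefinite.
⟨·,·⟩ is an inner product exactly when A is positive definite.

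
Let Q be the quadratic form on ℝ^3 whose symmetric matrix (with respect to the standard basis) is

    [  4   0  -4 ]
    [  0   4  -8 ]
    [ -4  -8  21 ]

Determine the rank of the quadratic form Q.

3

An LDLᵀ factorisation of A has diagonal entries 4, 4, 1.
Counting signs: 3 positive.
The rank is the number of nonzero pivots: 3.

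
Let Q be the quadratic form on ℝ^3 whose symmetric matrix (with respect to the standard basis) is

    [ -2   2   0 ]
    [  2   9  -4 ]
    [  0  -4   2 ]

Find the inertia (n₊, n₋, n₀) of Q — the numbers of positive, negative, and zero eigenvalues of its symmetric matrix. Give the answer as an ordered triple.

(2, 1, 0)

Row-reducing A symmetrically gives the diagonal entries -2, 11, 6/11.
So there are 2 positive, 1 negative pivots.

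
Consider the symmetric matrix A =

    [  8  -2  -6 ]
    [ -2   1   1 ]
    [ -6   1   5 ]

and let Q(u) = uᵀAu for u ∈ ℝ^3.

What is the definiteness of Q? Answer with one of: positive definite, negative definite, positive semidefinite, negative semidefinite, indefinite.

Congruent diagonalization of A (simultaneous row and column reduction) yields pivots 8, 1/2, 0.
So there are 2 positive, 1 zero pivots.
Hence Q is positive semidefinite.

positive semidefinite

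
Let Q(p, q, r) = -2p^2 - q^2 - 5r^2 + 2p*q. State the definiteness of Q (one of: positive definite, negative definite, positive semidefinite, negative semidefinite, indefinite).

negative definite

The symmetric matrix of Q is A = [[-2, 1, 0], [1, -1, 0], [0, 0, -5]].
Leading principal minors: Δ_1 = -2, Δ_2 = 1, Δ_3 = -5.
The signs alternate starting with Δ_1 < 0, so by Sylvester's criterion Q is negative definite.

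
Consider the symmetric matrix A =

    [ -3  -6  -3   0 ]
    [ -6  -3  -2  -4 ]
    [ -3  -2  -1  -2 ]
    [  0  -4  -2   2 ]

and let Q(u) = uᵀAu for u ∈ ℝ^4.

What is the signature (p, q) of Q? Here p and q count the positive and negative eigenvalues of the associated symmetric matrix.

(2, 1)

Applying the same elementary operations to the rows and columns of A produces a congruent diagonal matrix with entries -3, 9, 2/9, 0.
So there are 2 positive, 1 negative, 1 zero pivots.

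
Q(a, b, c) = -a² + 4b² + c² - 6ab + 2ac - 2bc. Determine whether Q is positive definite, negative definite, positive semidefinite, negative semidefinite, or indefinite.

indefinite

The symmetric matrix is A = [[-1, -3, 1], [-3, 4, -1], [1, -1, 1]].
An LDLᵀ factorisation of A has diagonal entries -1, 13, 10/13.
So there are 2 positive, 1 negative pivots.
Hence Q is indefinite.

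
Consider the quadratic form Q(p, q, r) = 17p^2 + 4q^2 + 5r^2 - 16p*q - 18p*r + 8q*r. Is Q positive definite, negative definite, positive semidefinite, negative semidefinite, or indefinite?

Write A = [[17, -8, -9], [-8, 4, 4], [-9, 4, 5]].
Applying the same elementary operations to the rows and columns of A produces a congruent diagonal matrix with entries 17, 4/17, 0.
Counting signs: 2 positive, 1 zero.
Hence Q is positive semidefinite.

positive semidefinite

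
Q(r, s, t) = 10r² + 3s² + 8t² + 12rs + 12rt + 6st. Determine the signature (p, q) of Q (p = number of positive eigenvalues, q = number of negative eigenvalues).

(2, 1)

The symmetric matrix is A = [[10, 6, 6], [6, 3, 3], [6, 3, 8]].
Row-reducing A symmetrically gives the diagonal entries 10, -3/5, 5.
So there are 2 positive, 1 negative pivots.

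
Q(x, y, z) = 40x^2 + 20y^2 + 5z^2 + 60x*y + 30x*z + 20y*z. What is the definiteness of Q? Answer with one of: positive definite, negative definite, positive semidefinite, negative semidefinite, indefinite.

The associated matrix is A = [[40, 30, 15], [30, 20, 10], [15, 10, 5]].
Applying the same elementary operations to the rows and columns of A produces a congruent diagonal matrix with entries 40, -5/2, 0.
That gives 1 positive, 1 negative, 1 zero pivots.
Hence Q is indefinite.

indefinite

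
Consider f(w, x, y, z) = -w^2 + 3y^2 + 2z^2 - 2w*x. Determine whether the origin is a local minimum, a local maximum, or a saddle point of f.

The Hessian at the origin is H = [[-2, -2, 0, 0], [-2, 0, 0, 0], [0, 0, 6, 0], [0, 0, 0, 4]].
An LDLᵀ factorisation of H has diagonal entries -2, 2, 6, 4.
So there are 3 positive, 1 negative pivots.
H is indefinite, so the origin is a saddle point.

saddle point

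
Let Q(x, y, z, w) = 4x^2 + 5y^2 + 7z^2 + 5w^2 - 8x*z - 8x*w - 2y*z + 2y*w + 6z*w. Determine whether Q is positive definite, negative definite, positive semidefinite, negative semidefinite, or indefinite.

positive definite

The symmetric matrix of Q is A = [[4, 0, -4, -4], [0, 5, -1, 1], [-4, -1, 7, 3], [-4, 1, 3, 5]].
Leading principal minors: Δ_1 = 4, Δ_2 = 20, Δ_3 = 56, Δ_4 = 32.
All leading principal minors are positive, so by Sylvester's criterion Q is positive definite.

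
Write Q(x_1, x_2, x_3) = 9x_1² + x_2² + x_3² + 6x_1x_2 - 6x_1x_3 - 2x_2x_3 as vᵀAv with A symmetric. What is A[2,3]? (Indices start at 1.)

The coefficient of x_2·x_3 in Q is -2. For a symmetric A this equals A[2,3] + A[3,2] = 2·A[2,3].
So A[2,3] = -2/2 = -1.

-1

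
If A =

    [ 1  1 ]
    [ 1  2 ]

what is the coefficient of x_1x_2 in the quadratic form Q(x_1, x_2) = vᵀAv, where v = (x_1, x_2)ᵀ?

2

The coefficient of x_1x_2 is A[1,2] + A[2,1] = 2·1 = 2.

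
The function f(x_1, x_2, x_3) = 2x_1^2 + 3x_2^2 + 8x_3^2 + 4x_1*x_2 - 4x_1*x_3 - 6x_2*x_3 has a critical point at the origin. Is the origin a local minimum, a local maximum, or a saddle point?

The Hessian at the origin is H = [[4, 4, -4], [4, 6, -6], [-4, -6, 16]].
Row-reducing H symmetrically gives the diagonal entries 4, 2, 10.
So there are 3 positive pivots.
H is positive definite, so the origin is a strict local minimum.

local minimum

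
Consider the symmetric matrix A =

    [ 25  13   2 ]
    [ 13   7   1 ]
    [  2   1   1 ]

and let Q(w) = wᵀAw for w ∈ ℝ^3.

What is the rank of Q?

Applying the same elementary operations to the rows and columns of A produces a congruent diagonal matrix with entries 25, 6/25, 5/6.
So there are 3 positive pivots.
The rank is the number of nonzero pivots: 3.

3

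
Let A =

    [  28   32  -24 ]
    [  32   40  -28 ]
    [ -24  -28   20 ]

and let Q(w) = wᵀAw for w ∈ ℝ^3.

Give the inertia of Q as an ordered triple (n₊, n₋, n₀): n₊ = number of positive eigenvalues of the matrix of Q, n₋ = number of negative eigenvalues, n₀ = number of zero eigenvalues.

Symmetric row and column elimination reduces A to a congruent diagonal form with pivots 28, 24/7, -2/3.
Counting signs: 2 positive, 1 negative.

(2, 1, 0)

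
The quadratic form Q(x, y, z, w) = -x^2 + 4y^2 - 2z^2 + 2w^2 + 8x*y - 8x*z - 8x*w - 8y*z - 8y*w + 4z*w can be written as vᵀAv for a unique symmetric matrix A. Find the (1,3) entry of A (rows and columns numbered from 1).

-4

The coefficient of x·z in Q is -8. For a symmetric A this equals A[1,3] + A[3,1] = 2·A[1,3].
So A[1,3] = -8/2 = -4.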